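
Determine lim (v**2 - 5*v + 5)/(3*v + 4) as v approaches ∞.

∞

The numerator has higher degree (2 > 1); the quotient behaves like (1/(3))·v^1 for large |v|.
As v → +∞ this diverges to ∞.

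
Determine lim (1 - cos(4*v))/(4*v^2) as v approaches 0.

2

Substitution gives 0/0.
Use (1 − cos u)/u² → 1/2 with u = 4v: the limit is 4²/(2·4) = 2.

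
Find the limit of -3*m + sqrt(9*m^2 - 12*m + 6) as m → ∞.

This has the form ∞ − ∞. Multiply and divide by the conjugate √(9*m^2 - 12*m + 6) + 3m.
That gives (-12m + 6) / (√(9*m^2 - 12*m + 6) + 3m).
Divide numerator and denominator by m: the limit is -12/(2·3) = -2.

-2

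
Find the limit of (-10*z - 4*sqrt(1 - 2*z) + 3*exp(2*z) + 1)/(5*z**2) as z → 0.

Substitution gives 0/0; apply L'Hôpital's rule 2 times.
After differentiating numerator and denominator 2 times the quotient is (12*e^(2*z) + 4/(1 - 2*z)^(3/2))/(10); at z = 0 this is 8/5.

8/5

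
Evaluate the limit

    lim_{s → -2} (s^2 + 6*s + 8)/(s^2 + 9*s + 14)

Since s = -2 makes numerator and denominator zero, (s + 2) divides both.
Cancelling it gives (s + 4)/(s + 7); now plug in s = -2 to get 2/5.

2/5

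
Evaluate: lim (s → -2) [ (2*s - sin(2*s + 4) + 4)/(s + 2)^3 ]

Direct substitution gives 0/0.
Apply L'Hôpital: lim (2 - 2*cos(2*s + 4))/(3*(s + 2)^2), still 0/0.
Apply L'Hôpital: lim (4*sin(2*s + 4))/(6*s + 12), still 0/0.
After 3 applications of L'Hôpital's rule the quotient is (8*cos(2*s + 4))/(6); substituting s = -2 gives 4/3.

4/3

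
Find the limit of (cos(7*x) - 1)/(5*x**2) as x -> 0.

Direct substitution gives 0/0.
Apply L'Hôpital: lim (-7*sin(7*x))/(10*x), still 0/0.
After 2 applications of L'Hôpital's rule the quotient is (-49*cos(7*x))/(10); substituting x = 0 gives -49/10.

-49/10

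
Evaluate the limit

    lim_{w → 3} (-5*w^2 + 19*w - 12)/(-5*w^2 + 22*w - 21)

Since w = 3 makes numerator and denominator zero, (w - 3) divides both.
Cancelling it gives (4 - 5*w)/(7 - 5*w); now plug in w = 3 to get 11/8.

11/8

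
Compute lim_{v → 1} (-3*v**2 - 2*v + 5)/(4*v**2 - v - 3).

Direct substitution gives 0/0, so factor. Both numerator and denominator have (v - 1) as a factor.
After cancelling, the expression reduces to (-3*v - 5)/(4*v + 3).
Substituting v = 1 gives -8/7.

-8/7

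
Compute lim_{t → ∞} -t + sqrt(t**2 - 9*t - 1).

-9/2

This has the form ∞ − ∞. Multiply and divide by the conjugate √(t^2 - 9*t - 1) + t.
That gives (-9t - 1) / (√(t^2 - 9*t - 1) + t).
Divide numerator and denominator by t: the limit is -9/(2·1) = -9/2.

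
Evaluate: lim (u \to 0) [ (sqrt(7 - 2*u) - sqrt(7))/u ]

A 0/0 form; rationalise with √(7 - 2u) + √7. This collapses the numerator to -2u, leaving -2/(√(7 - 2u) + √7) → -2/(2√7) = -√(7)/7.

-√(7)/7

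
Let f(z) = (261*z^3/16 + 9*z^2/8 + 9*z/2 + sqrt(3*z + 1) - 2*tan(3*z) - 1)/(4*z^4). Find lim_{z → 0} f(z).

Substitution gives 0/0; apply L'Hôpital's rule 4 times.
After differentiating numerator and denominator 4 times the quotient is (1296*tan(3*z)/cos(3*z)^2 - 3888*tan(3*z)/cos(3*z)^4 - 1215/(16*(3*z + 1)^(7/2)))/(96); at z = 0 this is -405/512.

-405/512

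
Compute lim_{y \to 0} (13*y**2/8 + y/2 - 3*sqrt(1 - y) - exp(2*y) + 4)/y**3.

Substitution gives 0/0; apply L'Hôpital's rule 3 times.
After differentiating numerator and denominator 3 times the quotient is (-8*e^(2*y) + 9/(8*(1 - y)^(5/2)))/(6); at y = 0 this is -55/48.

-55/48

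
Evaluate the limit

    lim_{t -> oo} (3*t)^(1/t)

Base → ∞ and exponent → 0: an ∞^0 form.
Take logs: (1/t)·ln(3·t^1) = (ln 3 + 1·ln t)/t → 0.
So the limit is e^0 = 1.

1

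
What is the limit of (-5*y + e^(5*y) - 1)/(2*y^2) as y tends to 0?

Direct substitution gives 0/0.
Apply L'Hôpital: lim (5*e^(5*y) - 5)/(4*y), still 0/0.
After 2 applications of L'Hôpital's rule the quotient is (25*e^(5*y))/(4); substituting y = 0 gives 25/4.

25/4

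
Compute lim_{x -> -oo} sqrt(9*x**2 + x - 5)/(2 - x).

3

For large |x|, √(9*x^2 + x - 5) ≈ √9·|x| and the denominator ≈ -x.
Since x → −∞, |x| = −x, giving −√9/(-1) = 3.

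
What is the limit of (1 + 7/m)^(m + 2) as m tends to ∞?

e^(7)

The base → 1 and the exponent → ∞: a 1^∞ form.
Take logarithms: (m + 2)·ln(1 + 7/m). Since ln(1+u) ~ u for small u, this behaves like (m)·(7/m) → 7.
So the limit is e^(7).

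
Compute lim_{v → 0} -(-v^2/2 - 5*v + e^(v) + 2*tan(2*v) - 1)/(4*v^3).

-11/8

Substitution gives 0/0; apply L'Hôpital's rule 3 times.
After differentiating numerator and denominator 3 times the quotient is (e^(v) + 96*tan(2*v)^4 + 128*tan(2*v)^2 + 32)/(-24); at v = 0 this is -11/8.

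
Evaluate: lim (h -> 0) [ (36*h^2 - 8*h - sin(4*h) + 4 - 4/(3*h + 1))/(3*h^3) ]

Substitution gives 0/0; apply L'Hôpital's rule 3 times.
After differentiating numerator and denominator 3 times the quotient is (64*cos(4*h) + 648/(3*h + 1)^4)/(18); at h = 0 this is 356/9.

356/9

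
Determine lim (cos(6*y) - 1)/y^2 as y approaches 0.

-18

Direct substitution gives 0/0.
Apply L'Hôpital: lim (-6*sin(6*y))/(2*y), still 0/0.
After 2 applications of L'Hôpital's rule the quotient is (-36*cos(6*y))/(2); substituting y = 0 gives -18.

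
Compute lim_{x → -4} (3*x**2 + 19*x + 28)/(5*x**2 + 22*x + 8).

Since x = -4 makes numerator and denominator zero, (x + 4) divides both.
Cancelling it gives (3*x + 7)/(5*x + 2); now plug in x = -4 to get 5/18.

5/18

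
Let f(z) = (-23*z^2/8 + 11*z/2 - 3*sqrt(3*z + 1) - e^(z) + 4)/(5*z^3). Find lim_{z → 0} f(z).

Substitution gives 0/0 (the numerator vanishes to order 3).
Expand each term to order z^3: the coefficient of z^3 in −e^(z) is -1/6 and in -3·√(1 + 3z) is -81/16.
Lower-order terms cancel with the polynomial part, so the numerator is (-251/48)·z^3 + o(z^3), and the limit is (-251/48)/(5) = -251/240.

-251/240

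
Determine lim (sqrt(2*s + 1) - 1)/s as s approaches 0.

A 0/0 form; rationalise with √(1 + 2s) + √1. This collapses the numerator to 2s, leaving 2/(√(1 + 2s) + √1) → 2/(2√1) = 1.

1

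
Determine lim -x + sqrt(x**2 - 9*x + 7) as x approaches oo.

-9/2

This has the form ∞ − ∞. Multiply and divide by the conjugate √(x^2 - 9*x + 7) + x.
That gives (-9x + 7) / (√(x^2 - 9*x + 7) + x).
Divide numerator and denominator by x: the limit is -9/(2·1) = -9/2.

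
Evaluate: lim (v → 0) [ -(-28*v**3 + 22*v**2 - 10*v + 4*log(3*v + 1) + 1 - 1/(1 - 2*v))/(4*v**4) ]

Substitution gives 0/0; apply L'Hôpital's rule 4 times.
After differentiating numerator and denominator 4 times the quotient is (-1944/(3*v + 1)^4 + 384/(2*v - 1)^5)/(-96); at v = 0 this is 97/4.

97/4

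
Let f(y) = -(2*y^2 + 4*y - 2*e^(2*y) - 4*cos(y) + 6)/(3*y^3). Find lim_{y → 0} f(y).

8/9

Substitution gives 0/0 (the numerator vanishes to order 3).
Expand each term to order y^3: the coefficient of y^3 in -4·cos(y) is 0 and in -2·e^(2y) is -8/3.
Lower-order terms cancel with the polynomial part, so the numerator is (-8/3)·y^3 + o(y^3), and the limit is (-8/3)/(-3) = 8/9.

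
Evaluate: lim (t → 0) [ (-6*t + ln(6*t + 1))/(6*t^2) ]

Direct substitution gives 0/0.
Apply L'Hôpital: lim (-6 + 6/(6*t + 1))/(12*t), still 0/0.
After 2 applications of L'Hôpital's rule the quotient is (-36/(6*t + 1)^2)/(12); substituting t = 0 gives -3.

-3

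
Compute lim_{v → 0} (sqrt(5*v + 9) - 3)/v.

A 0/0 form; rationalise with √(9 + 5v) + √9. This collapses the numerator to 5v, leaving 5/(√(9 + 5v) + √9) → 5/(2√9) = 5/6.

5/6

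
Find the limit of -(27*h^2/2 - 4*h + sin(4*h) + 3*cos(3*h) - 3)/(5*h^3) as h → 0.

32/15

Substitution gives 0/0 (the numerator vanishes to order 3).
Expand each term to order h^3: the coefficient of h^3 in sin(4h) is -32/3 and in 3·cos(3h) is 0.
Lower-order terms cancel with the polynomial part, so the numerator is (-32/3)·h^3 + o(h^3), and the limit is (-32/3)/(-5) = 32/15.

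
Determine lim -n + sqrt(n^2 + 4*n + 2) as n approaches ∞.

2

This has the form ∞ − ∞. Multiply and divide by the conjugate √(n^2 + 4*n + 2) + n.
That gives (4n + 2) / (√(n^2 + 4*n + 2) + n).
Divide numerator and denominator by n: the limit is 4/(2·1) = 2.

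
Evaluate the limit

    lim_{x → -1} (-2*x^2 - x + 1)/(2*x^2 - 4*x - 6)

-3/8

Since x = -1 makes numerator and denominator zero, (x + 1) divides both.
Cancelling it gives (1 - 2*x)/(2*x - 6); now plug in x = -1 to get -3/8.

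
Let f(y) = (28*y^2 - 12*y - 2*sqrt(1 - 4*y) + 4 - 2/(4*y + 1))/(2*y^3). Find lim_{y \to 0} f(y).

68

Substitution gives 0/0; apply L'Hôpital's rule 3 times.
After differentiating numerator and denominator 3 times the quotient is (768/(4*y + 1)^4 + 48/(1 - 4*y)^(5/2))/(12); at y = 0 this is 68.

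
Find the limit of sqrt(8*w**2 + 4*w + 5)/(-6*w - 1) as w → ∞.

For large |w|, √(8*w^2 + 4*w + 5) ≈ √8·|w| and the denominator ≈ -6w.
Since w → +∞, |w| = w, giving √8/(-6) = -√(2)/3.

-√(2)/3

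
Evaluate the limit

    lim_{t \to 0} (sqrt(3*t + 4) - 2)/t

Substitution gives 0/0. Multiply numerator and denominator by the conjugate √(4 + 3t) + √4.
The numerator becomes (4 + 3t) − 4 = 3t, so the expression simplifies to 3/(√(4 + 3t) + √4).
Letting t → 0 gives 3/(2√4) = 3/4.

3/4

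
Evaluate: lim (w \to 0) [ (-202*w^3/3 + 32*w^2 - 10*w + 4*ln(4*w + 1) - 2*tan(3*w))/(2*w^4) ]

-128

Substitution gives 0/0 (the numerator vanishes to order 4).
Expand each term to order w^4: the coefficient of w^4 in -2·tan(3w) is 0 and in 4·ln(1 + 4w) is -256.
Lower-order terms cancel with the polynomial part, so the numerator is (-256)·w^4 + o(w^4), and the limit is (-256)/(2) = -128.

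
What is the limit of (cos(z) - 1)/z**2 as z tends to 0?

-1/2

Direct substitution gives 0/0.
Apply L'Hôpital: lim (-sin(z))/(2*z), still 0/0.
After 2 applications of L'Hôpital's rule the quotient is (-cos(z))/(2); substituting z = 0 gives -1/2.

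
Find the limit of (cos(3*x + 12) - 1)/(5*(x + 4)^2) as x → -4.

-9/10

Direct substitution gives 0/0.
Apply L'Hôpital: lim (-3*sin(3*x + 12))/(10*x + 40), still 0/0.
After 2 applications of L'Hôpital's rule the quotient is (-9*cos(3*x + 12))/(10); substituting x = -4 gives -9/10.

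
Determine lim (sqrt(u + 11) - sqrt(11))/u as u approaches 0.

√(11)/22

A 0/0 form; rationalise with √(11 + u) + √11. This collapses the numerator to u, leaving 1/(√(11 + u) + √11) → 1/(2√11) = √(11)/22.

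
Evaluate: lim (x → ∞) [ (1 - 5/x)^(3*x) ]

e^(-15)

Let L be the limit and take ln: ln L = lim (3x)·ln(1 - 5/x) = lim (3x)·(-5/x + O(1/x²)) = -15.
Hence L = e^(-15).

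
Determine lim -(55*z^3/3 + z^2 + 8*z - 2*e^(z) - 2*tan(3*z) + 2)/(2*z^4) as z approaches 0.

1/24

Substitution gives 0/0 (the numerator vanishes to order 4).
Expand each term to order z^4: the coefficient of z^4 in -2·e^(z) is -1/12 and in -2·tan(3z) is 0.
Lower-order terms cancel with the polynomial part, so the numerator is (-1/12)·z^4 + o(z^4), and the limit is (-1/12)/(-2) = 1/24.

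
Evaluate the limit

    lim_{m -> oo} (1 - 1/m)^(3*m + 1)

e^(-3)

Write it as [(1 - 1/m)^m]^(3) · (1 - 1/m)^(1). The bracketed term tends to e^(-1) and the second factor to 1, so the limit is e^(-3).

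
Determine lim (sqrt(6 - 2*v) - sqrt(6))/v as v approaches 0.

-√(6)/6

Substitution gives 0/0. Multiply numerator and denominator by the conjugate √(6 - 2v) + √6.
The numerator becomes (6 - 2v) − 6 = -2v, so the expression simplifies to -2/(√(6 - 2v) + √6).
Letting v → 0 gives -2/(2√6) = -√(6)/6.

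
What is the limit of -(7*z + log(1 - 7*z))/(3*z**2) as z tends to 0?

49/6

Direct substitution gives 0/0.
Apply L'Hôpital: lim (7 - 7/(1 - 7*z))/(-6*z), still 0/0.
After 2 applications of L'Hôpital's rule the quotient is (-49/(1 - 7*z)^2)/(-6); substituting z = 0 gives 49/6.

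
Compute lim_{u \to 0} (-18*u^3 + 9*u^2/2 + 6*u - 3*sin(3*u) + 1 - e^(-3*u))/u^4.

-27/8

Substitution gives 0/0; apply L'Hôpital's rule 4 times.
After differentiating numerator and denominator 4 times the quotient is (-243*sin(3*u) - 81*e^(-3*u))/(24); at u = 0 this is -27/8.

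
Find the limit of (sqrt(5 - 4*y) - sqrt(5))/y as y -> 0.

Substitution gives 0/0. Multiply numerator and denominator by the conjugate √(5 - 4y) + √5.
The numerator becomes (5 - 4y) − 5 = -4y, so the expression simplifies to -4/(√(5 - 4y) + √5).
Letting y → 0 gives -4/(2√5) = -2*√(5)/5.

-2*√(5)/5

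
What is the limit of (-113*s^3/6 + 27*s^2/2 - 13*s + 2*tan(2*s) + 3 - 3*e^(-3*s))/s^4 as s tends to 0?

-81/8

Substitution gives 0/0 (the numerator vanishes to order 4).
Expand each term to order s^4: the coefficient of s^4 in 2·tan(2s) is 0 and in -3·e^(-3s) is -81/8.
Lower-order terms cancel with the polynomial part, so the numerator is (-81/8)·s^4 + o(s^4), and the limit is (-81/8)/(1) = -81/8.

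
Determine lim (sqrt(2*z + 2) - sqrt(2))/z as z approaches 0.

√(2)/2

A 0/0 form; rationalise with √(2 + 2z) + √2. This collapses the numerator to 2z, leaving 2/(√(2 + 2z) + √2) → 2/(2√2) = √(2)/2.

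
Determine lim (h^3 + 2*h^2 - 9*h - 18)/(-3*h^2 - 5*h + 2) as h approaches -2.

At h = -2 both the top and bottom vanish — a removable singularity. Factoring out (h + 2) from each leaves (h^2 - 9)/(1 - 3*h), which at h = -2 equals -5/7.

-5/7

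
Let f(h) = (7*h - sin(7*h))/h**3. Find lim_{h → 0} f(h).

343/6

Direct substitution gives 0/0.
Apply L'Hôpital: lim (7 - 7*cos(7*h))/(3*h^2), still 0/0.
Apply L'Hôpital: lim (49*sin(7*h))/(6*h), still 0/0.
After 3 applications of L'Hôpital's rule the quotient is (343*cos(7*h))/(6); substituting h = 0 gives 343/6.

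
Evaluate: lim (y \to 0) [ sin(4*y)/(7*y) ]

Substitution gives 0/0.
Write it as (4/7)·sin(4y)/(4y); since sin(u)/u → 1, the limit is 4/7.

4/7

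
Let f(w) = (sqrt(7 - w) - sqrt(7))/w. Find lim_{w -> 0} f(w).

Substitution gives 0/0. Multiply numerator and denominator by the conjugate √(7 - w) + √7.
The numerator becomes (7 - w) − 7 = -w, so the expression simplifies to -1/(√(7 - w) + √7).
Letting w → 0 gives -1/(2√7) = -√(7)/14.

-√(7)/14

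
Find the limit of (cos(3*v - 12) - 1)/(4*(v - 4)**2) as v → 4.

-9/8

Direct substitution gives 0/0.
Apply L'Hôpital: lim (-3*sin(3*v - 12))/(8*v - 32), still 0/0.
After 2 applications of L'Hôpital's rule the quotient is (-9*cos(3*v - 12))/(8); substituting v = 4 gives -9/8.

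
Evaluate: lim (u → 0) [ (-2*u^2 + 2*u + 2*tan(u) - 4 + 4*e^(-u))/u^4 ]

Substitution gives 0/0; apply L'Hôpital's rule 4 times.
After differentiating numerator and denominator 4 times the quotient is (4*(4*(3*tan(u)^2 + 2)*e^(u)*tan(u)/cos(u)^2 + 1)*e^(-u))/(24); at u = 0 this is 1/6.

1/6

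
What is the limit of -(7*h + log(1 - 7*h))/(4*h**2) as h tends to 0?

49/8

Direct substitution gives 0/0.
Apply L'Hôpital: lim (7 - 7/(1 - 7*h))/(-8*h), still 0/0.
After 2 applications of L'Hôpital's rule the quotient is (-49/(1 - 7*h)^2)/(-8); substituting h = 0 gives 49/8.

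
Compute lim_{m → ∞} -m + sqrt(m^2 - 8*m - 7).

-4

This has the form ∞ − ∞. Multiply and divide by the conjugate √(m^2 - 8*m - 7) + m.
That gives (-8m - 7) / (√(m^2 - 8*m - 7) + m).
Divide numerator and denominator by m: the limit is -8/(2·1) = -4.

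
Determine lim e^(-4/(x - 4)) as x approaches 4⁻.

As x → 4⁻, -4/(x - 4) → +∞, so e^(-4/(x - 4)) → ∞.

∞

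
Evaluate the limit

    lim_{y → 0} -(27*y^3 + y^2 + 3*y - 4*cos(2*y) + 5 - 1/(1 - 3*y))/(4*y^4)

251/12

Substitution gives 0/0; apply L'Hôpital's rule 4 times.
After differentiating numerator and denominator 4 times the quotient is (-64*cos(2*y) + 1944/(3*y - 1)^5)/(-96); at y = 0 this is 251/12.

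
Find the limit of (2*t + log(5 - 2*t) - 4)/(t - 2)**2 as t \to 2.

-2

Direct substitution gives 0/0.
Apply L'Hôpital: lim (2 - 2/(5 - 2*t))/(2*t - 4), still 0/0.
After 2 applications of L'Hôpital's rule the quotient is (-4/(5 - 2*t)^2)/(2); substituting t = 2 gives -2.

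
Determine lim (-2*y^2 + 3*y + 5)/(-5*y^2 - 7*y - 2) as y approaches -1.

7/3

Direct substitution gives 0/0, so factor. Both numerator and denominator have (y + 1) as a factor.
After cancelling, the expression reduces to (5 - 2*y)/(-5*y - 2).
Substituting y = -1 gives 7/3.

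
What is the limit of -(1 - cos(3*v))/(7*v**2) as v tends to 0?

Substitution gives 0/0.
Use (1 − cos u)/u² → 1/2 with u = 3v: the limit is 3²/(2·(-7)) = -9/14.

-9/14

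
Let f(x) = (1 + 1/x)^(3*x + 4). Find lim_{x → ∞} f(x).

The base → 1 and the exponent → ∞: a 1^∞ form.
Take logarithms: (3x + 4)·ln(1 + 1/x). Since ln(1+u) ~ u for small u, this behaves like (3x)·(1/x) → 3.
So the limit is e^(3).

e^(3)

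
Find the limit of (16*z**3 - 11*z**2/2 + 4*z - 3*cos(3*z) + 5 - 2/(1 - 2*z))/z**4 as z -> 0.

Substitution gives 0/0 (the numerator vanishes to order 4).
Expand each term to order z^4: the coefficient of z^4 in -3·cos(3z) is -81/8 and in -2·1/(1 - 2z) is -32.
Lower-order terms cancel with the polynomial part, so the numerator is (-337/8)·z^4 + o(z^4), and the limit is (-337/8)/(1) = -337/8.

-337/8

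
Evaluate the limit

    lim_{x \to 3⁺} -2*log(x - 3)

∞

As x → 3⁺, x - 3 → 0⁺ and ln(x - 3) → −∞.
Multiplying by -2 gives ∞.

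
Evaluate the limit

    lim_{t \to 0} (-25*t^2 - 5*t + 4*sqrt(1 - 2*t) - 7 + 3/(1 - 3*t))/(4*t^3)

79/4

Substitution gives 0/0 (the numerator vanishes to order 3).
Expand each term to order t^3: the coefficient of t^3 in 3·1/(1 - 3t) is 81 and in 4·√(1 - 2t) is -2.
Lower-order terms cancel with the polynomial part, so the numerator is (79)·t^3 + o(t^3), and the limit is (79)/(4) = 79/4.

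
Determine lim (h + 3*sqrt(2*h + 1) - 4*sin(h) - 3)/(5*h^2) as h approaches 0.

-3/10

Substitution gives 0/0 (the numerator vanishes to order 2).
Expand each term to order h^2: the coefficient of h^2 in -4·sin(h) is 0 and in 3·√(1 + 2h) is -3/2.
Lower-order terms cancel with the polynomial part, so the numerator is (-3/2)·h^2 + o(h^2), and the limit is (-3/2)/(5) = -3/10.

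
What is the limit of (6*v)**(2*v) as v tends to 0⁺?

1

Base → 0⁺ and exponent → 0⁺: a 0^0 form.
Take logs: 2v·ln(6v). This is 0·(−∞); rewriting as ln(6v)/(1/(2v)) and applying L'Hôpital gives 0.
Hence the limit is e^0 = 1.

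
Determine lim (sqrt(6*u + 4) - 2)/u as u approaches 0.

3/2

A 0/0 form; rationalise with √(4 + 6u) + √4. This collapses the numerator to 6u, leaving 6/(√(4 + 6u) + √4) → 6/(2√4) = 3/2.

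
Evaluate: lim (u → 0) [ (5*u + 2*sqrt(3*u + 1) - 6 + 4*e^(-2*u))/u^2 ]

Substitution gives 0/0; apply L'Hôpital's rule 2 times.
After differentiating numerator and denominator 2 times the quotient is (16*e^(-2*u) - 9/(2*(3*u + 1)^(3/2)))/(2); at u = 0 this is 23/4.

23/4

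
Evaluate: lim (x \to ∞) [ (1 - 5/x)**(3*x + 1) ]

The base → 1 and the exponent → ∞: a 1^∞ form.
Take logarithms: (3x + 1)·ln(1 - 5/x). Since ln(1+u) ~ u for small u, this behaves like (3x)·(-5/x) → -15.
So the limit is e^(-15).

e^(-15)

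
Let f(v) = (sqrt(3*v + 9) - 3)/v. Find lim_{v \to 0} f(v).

1/2

Substitution gives 0/0. Multiply numerator and denominator by the conjugate √(9 + 3v) + √9.
The numerator becomes (9 + 3v) − 9 = 3v, so the expression simplifies to 3/(√(9 + 3v) + √9).
Letting v → 0 gives 3/(2√9) = 1/2.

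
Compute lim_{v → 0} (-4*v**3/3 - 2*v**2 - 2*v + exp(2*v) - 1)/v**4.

2/3

Direct substitution gives 0/0.
Apply L'Hôpital: lim (-4*v^2 - 4*v + 2*e^(2*v) - 2)/(4*v^3), still 0/0.
Apply L'Hôpital: lim (-8*v + 4*e^(2*v) - 4)/(12*v^2), still 0/0.
Apply L'Hôpital: lim (8*e^(2*v) - 8)/(24*v), still 0/0.
After 4 applications of L'Hôpital's rule the quotient is (16*e^(2*v))/(24); substituting v = 0 gives 2/3.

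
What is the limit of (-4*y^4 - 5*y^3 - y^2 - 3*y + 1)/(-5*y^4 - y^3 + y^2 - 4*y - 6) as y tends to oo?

4/5

Numerator and denominator both have degree 4.
Dividing every term by y^4, all lower-order terms vanish and the limit is the ratio of leading coefficients, -4/(-5) = 4/5.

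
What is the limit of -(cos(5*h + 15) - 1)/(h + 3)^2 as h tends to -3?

Direct substitution gives 0/0.
Apply L'Hôpital: lim (-5*sin(5*h + 15))/(-2*h - 6), still 0/0.
After 2 applications of L'Hôpital's rule the quotient is (-25*cos(5*h + 15))/(-2); substituting h = -3 gives 25/2.

25/2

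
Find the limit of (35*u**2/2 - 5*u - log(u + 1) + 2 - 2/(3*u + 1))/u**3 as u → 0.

161/3

Substitution gives 0/0 (the numerator vanishes to order 3).
Expand each term to order u^3: the coefficient of u^3 in -2·1/(1 + 3u) is 54 and in −ln(1 + u) is -1/3.
Lower-order terms cancel with the polynomial part, so the numerator is (161/3)·u^3 + o(u^3), and the limit is (161/3)/(1) = 161/3.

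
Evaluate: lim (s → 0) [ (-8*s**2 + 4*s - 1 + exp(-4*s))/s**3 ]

Direct substitution gives 0/0.
Apply L'Hôpital: lim (-16*s + 4 - 4*e^(-4*s))/(3*s^2), still 0/0.
Apply L'Hôpital: lim (-16 + 16*e^(-4*s))/(6*s), still 0/0.
After 3 applications of L'Hôpital's rule the quotient is (-64*e^(-4*s))/(6); substituting s = 0 gives -32/3.

-32/3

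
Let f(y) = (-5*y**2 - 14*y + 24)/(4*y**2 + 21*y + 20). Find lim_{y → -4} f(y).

-26/11

Direct substitution gives 0/0, so factor. Both numerator and denominator have (y + 4) as a factor.
After cancelling, the expression reduces to (6 - 5*y)/(4*y + 5).
Substituting y = -4 gives -26/11.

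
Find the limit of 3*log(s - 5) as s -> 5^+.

As s → 5⁺, s - 5 → 0⁺ and ln(s - 5) → −∞.
Multiplying by 3 gives -∞.

-∞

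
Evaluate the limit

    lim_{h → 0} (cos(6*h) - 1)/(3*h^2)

Direct substitution gives 0/0.
Apply L'Hôpital: lim (-6*sin(6*h))/(6*h), still 0/0.
After 2 applications of L'Hôpital's rule the quotient is (-36*cos(6*h))/(6); substituting h = 0 gives -6.

-6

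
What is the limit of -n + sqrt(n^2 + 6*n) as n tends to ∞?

An ∞ − ∞ form. Rationalising with the conjugate, the difference becomes (6n) / (√(n^2 + 6*n) + n).
For large n the denominator behaves like 2·n, so the quotient tends to 6/2 = 3.

3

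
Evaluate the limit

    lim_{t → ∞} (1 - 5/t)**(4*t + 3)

e^(-20)

The base → 1 and the exponent → ∞: a 1^∞ form.
Take logarithms: (4t + 3)·ln(1 - 5/t). Since ln(1+u) ~ u for small u, this behaves like (4t)·(-5/t) → -20.
So the limit is e^(-20).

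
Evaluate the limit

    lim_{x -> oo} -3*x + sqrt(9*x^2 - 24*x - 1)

An ∞ − ∞ form. Rationalising with the conjugate, the difference becomes (-24x - 1) / (√(9*x^2 - 24*x - 1) + 3x).
For large x the denominator behaves like 2·3x, so the quotient tends to -24/6 = -4.

-4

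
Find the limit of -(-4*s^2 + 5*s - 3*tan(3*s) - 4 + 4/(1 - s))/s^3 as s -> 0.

23

Substitution gives 0/0 (the numerator vanishes to order 3).
Expand each term to order s^3: the coefficient of s^3 in 4·1/(1 - s) is 4 and in -3·tan(3s) is -27.
Lower-order terms cancel with the polynomial part, so the numerator is (-23)·s^3 + o(s^3), and the limit is (-23)/(-1) = 23.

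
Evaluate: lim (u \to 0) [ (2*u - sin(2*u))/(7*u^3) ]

4/21

Direct substitution gives 0/0.
Apply L'Hôpital: lim (2 - 2*cos(2*u))/(21*u^2), still 0/0.
Apply L'Hôpital: lim (4*sin(2*u))/(42*u), still 0/0.
After 3 applications of L'Hôpital's rule the quotient is (8*cos(2*u))/(42); substituting u = 0 gives 4/21.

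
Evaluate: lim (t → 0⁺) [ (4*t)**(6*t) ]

Base → 0⁺ and exponent → 0⁺: a 0^0 form.
Take logs: 6t·ln(4t). This is 0·(−∞); rewriting as ln(4t)/(1/(6t)) and applying L'Hôpital gives 0.
Hence the limit is e^0 = 1.

1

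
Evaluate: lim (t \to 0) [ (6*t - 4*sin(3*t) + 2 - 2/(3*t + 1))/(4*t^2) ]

Substitution gives 0/0 (the numerator vanishes to order 2).
Expand each term to order t^2: the coefficient of t^2 in -2·1/(1 + 3t) is -18 and in -4·sin(3t) is 0.
Lower-order terms cancel with the polynomial part, so the numerator is (-18)·t^2 + o(t^2), and the limit is (-18)/(4) = -9/2.

-9/2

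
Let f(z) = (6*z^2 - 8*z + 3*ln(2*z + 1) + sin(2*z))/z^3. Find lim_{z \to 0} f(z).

Substitution gives 0/0 (the numerator vanishes to order 3).
Expand each term to order z^3: the coefficient of z^3 in sin(2z) is -4/3 and in 3·ln(1 + 2z) is 8.
Lower-order terms cancel with the polynomial part, so the numerator is (20/3)·z^3 + o(z^3), and the limit is (20/3)/(1) = 20/3.

20/3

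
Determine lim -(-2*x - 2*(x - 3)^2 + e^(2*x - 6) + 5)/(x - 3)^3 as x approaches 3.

Direct substitution gives 0/0.
Apply L'Hôpital: lim (-4*x + 2*e^(2*x - 6) + 10)/(-3*(x - 3)^2), still 0/0.
Apply L'Hôpital: lim (4*e^(2*x - 6) - 4)/(18 - 6*x), still 0/0.
After 3 applications of L'Hôpital's rule the quotient is (8*e^(2*x - 6))/(-6); substituting x = 3 gives -4/3.

-4/3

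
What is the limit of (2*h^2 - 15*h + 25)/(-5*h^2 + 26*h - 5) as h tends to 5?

At h = 5 both the top and bottom vanish — a removable singularity. Factoring out (h - 5) from each leaves (2*h - 5)/(1 - 5*h), which at h = 5 equals -5/24.

-5/24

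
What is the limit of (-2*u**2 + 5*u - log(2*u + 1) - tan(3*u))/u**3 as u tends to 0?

Substitution gives 0/0 (the numerator vanishes to order 3).
Expand each term to order u^3: the coefficient of u^3 in −ln(1 + 2u) is -8/3 and in −tan(3u) is -9.
Lower-order terms cancel with the polynomial part, so the numerator is (-35/3)·u^3 + o(u^3), and the limit is (-35/3)/(1) = -35/3.

-35/3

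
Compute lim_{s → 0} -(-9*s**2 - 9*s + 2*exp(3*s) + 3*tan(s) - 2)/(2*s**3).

Substitution gives 0/0 (the numerator vanishes to order 3).
Expand each term to order s^3: the coefficient of s^3 in 2·e^(3s) is 9 and in 3·tan(s) is 1.
Lower-order terms cancel with the polynomial part, so the numerator is (10)·s^3 + o(s^3), and the limit is (10)/(-2) = -5.

-5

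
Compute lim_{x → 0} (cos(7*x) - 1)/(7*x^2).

Direct substitution gives 0/0.
Apply L'Hôpital: lim (-7*sin(7*x))/(14*x), still 0/0.
After 2 applications of L'Hôpital's rule the quotient is (-49*cos(7*x))/(14); substituting x = 0 gives -7/2.

-7/2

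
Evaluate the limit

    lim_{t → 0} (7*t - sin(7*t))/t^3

343/6

Direct substitution gives 0/0.
Apply L'Hôpital: lim (7 - 7*cos(7*t))/(3*t^2), still 0/0.
Apply L'Hôpital: lim (49*sin(7*t))/(6*t), still 0/0.
After 3 applications of L'Hôpital's rule the quotient is (343*cos(7*t))/(6); substituting t = 0 gives 343/6.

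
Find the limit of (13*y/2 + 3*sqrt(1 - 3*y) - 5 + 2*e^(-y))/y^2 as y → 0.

-19/8

Substitution gives 0/0; apply L'Hôpital's rule 2 times.
After differentiating numerator and denominator 2 times the quotient is (2*e^(-y) - 27/(4*(1 - 3*y)^(3/2)))/(2); at y = 0 this is -19/8.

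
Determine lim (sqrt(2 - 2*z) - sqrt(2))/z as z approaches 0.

-√(2)/2

Substitution gives 0/0. Multiply numerator and denominator by the conjugate √(2 - 2z) + √2.
The numerator becomes (2 - 2z) − 2 = -2z, so the expression simplifies to -2/(√(2 - 2z) + √2).
Letting z → 0 gives -2/(2√2) = -√(2)/2.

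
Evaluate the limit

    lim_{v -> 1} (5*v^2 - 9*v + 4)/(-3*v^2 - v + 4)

-1/7

Since v = 1 makes numerator and denominator zero, (v - 1) divides both.
Cancelling it gives (5*v - 4)/(-3*v - 4); now plug in v = 1 to get -1/7.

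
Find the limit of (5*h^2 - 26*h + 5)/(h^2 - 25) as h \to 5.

Direct substitution gives 0/0, so factor. Both numerator and denominator have (h - 5) as a factor.
After cancelling, the expression reduces to (5*h - 1)/(h + 5).
Substituting h = 5 gives 12/5.

12/5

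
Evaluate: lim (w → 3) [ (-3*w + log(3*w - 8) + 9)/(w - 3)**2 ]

Direct substitution gives 0/0.
Apply L'Hôpital: lim (-3 + 3/(3*w - 8))/(2*w - 6), still 0/0.
After 2 applications of L'Hôpital's rule the quotient is (-9/(3*w - 8)^2)/(2); substituting w = 3 gives -9/2.

-9/2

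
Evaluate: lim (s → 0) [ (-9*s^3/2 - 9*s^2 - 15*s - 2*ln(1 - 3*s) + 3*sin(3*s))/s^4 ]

Substitution gives 0/0; apply L'Hôpital's rule 4 times.
After differentiating numerator and denominator 4 times the quotient is (243*sin(3*s) + 972/(3*s - 1)^4)/(24); at s = 0 this is 81/2.

81/2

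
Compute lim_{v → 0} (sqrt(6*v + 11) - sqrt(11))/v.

3*√(11)/11

A 0/0 form; rationalise with √(11 + 6v) + √11. This collapses the numerator to 6v, leaving 6/(√(11 + 6v) + √11) → 6/(2√11) = 3*√(11)/11.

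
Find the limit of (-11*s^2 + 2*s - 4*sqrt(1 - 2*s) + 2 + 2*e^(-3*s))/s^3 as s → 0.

Substitution gives 0/0; apply L'Hôpital's rule 3 times.
After differentiating numerator and denominator 3 times the quotient is (-54*e^(-3*s) + 12/(1 - 2*s)^(5/2))/(6); at s = 0 this is -7.

-7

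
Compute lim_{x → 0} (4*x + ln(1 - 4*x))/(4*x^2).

Direct substitution gives 0/0.
Apply L'Hôpital: lim (4 - 4/(1 - 4*x))/(8*x), still 0/0.
After 2 applications of L'Hôpital's rule the quotient is (-16/(1 - 4*x)^2)/(8); substituting x = 0 gives -2.

-2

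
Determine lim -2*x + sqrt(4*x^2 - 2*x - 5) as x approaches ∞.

-1/2

An ∞ − ∞ form. Rationalising with the conjugate, the difference becomes (-2x - 5) / (√(4*x^2 - 2*x - 5) + 2x).
For large x the denominator behaves like 2·2x, so the quotient tends to -2/4 = -1/2.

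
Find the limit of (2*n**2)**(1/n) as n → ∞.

1

Base → ∞ and exponent → 0: an ∞^0 form.
Take logs: (1/n)·ln(2·n^2) = (ln 2 + 2·ln n)/n → 0.
So the limit is e^0 = 1.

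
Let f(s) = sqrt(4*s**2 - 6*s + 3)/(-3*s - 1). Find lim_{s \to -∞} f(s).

For large |s|, √(4*s^2 - 6*s + 3) ≈ √4·|s| and the denominator ≈ -3s.
Since s → −∞, |s| = −s, giving −√4/(-3) = 2/3.

2/3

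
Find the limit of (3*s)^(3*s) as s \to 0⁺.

Base → 0⁺ and exponent → 0⁺: a 0^0 form.
Take logs: 3s·ln(3s). This is 0·(−∞); rewriting as ln(3s)/(1/(3s)) and applying L'Hôpital gives 0.
Hence the limit is e^0 = 1.

1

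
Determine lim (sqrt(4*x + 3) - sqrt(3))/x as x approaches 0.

2*√(3)/3

Substitution gives 0/0. Multiply numerator and denominator by the conjugate √(3 + 4x) + √3.
The numerator becomes (3 + 4x) − 3 = 4x, so the expression simplifies to 4/(√(3 + 4x) + √3).
Letting x → 0 gives 4/(2√3) = 2*√(3)/3.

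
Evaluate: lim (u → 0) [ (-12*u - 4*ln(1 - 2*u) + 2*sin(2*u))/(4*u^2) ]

Substitution gives 0/0; apply L'Hôpital's rule 2 times.
After differentiating numerator and denominator 2 times the quotient is (-8*sin(2*u) + 16/(2*u - 1)^2)/(8); at u = 0 this is 2.

2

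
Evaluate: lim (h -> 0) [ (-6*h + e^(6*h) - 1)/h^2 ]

Direct substitution gives 0/0.
Apply L'Hôpital: lim (6*e^(6*h) - 6)/(2*h), still 0/0.
After 2 applications of L'Hôpital's rule the quotient is (36*e^(6*h))/(2); substituting h = 0 gives 18.

18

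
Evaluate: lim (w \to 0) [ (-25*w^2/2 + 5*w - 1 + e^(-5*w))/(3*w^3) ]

-125/18

Direct substitution gives 0/0.
Apply L'Hôpital: lim (-25*w + 5 - 5*e^(-5*w))/(9*w^2), still 0/0.
Apply L'Hôpital: lim (-25 + 25*e^(-5*w))/(18*w), still 0/0.
After 3 applications of L'Hôpital's rule the quotient is (-125*e^(-5*w))/(18); substituting w = 0 gives -125/18.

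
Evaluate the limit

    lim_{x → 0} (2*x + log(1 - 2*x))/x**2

Direct substitution gives 0/0.
Apply L'Hôpital: lim (2 - 2/(1 - 2*x))/(2*x), still 0/0.
After 2 applications of L'Hôpital's rule the quotient is (-4/(1 - 2*x)^2)/(2); substituting x = 0 gives -2.

-2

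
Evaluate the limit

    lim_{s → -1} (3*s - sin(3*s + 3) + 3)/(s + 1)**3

9/2

Direct substitution gives 0/0.
Apply L'Hôpital: lim (3 - 3*cos(3*s + 3))/(3*(s + 1)^2), still 0/0.
Apply L'Hôpital: lim (9*sin(3*s + 3))/(6*s + 6), still 0/0.
After 3 applications of L'Hôpital's rule the quotient is (27*cos(3*s + 3))/(6); substituting s = -1 gives 9/2.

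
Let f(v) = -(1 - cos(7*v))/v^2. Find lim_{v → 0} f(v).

Substitution gives 0/0.
Use (1 − cos u)/u² → 1/2 with u = 7v: the limit is 7²/(2·(-1)) = -49/2.

-49/2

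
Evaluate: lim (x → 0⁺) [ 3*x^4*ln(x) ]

0

This is a 0·(−∞) form. Rewrite as 3·ln(x) / x^(−4) and apply L'Hôpital:
the derivative quotient is 3·(1/x) / (−4·x^(−5)) = (-3/4)·x^4 → 0.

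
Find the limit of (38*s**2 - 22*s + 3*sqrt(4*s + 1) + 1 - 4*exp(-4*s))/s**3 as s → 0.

Substitution gives 0/0; apply L'Hôpital's rule 3 times.
After differentiating numerator and denominator 3 times the quotient is (256*e^(-4*s) + 72/(4*s + 1)^(5/2))/(6); at s = 0 this is 164/3.

164/3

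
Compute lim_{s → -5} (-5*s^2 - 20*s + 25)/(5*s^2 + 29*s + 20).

-10/7

At s = -5 both the top and bottom vanish — a removable singularity. Factoring out (s + 5) from each leaves (5 - 5*s)/(5*s + 4), which at s = -5 equals -10/7.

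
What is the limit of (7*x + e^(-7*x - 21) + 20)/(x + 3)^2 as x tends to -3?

Direct substitution gives 0/0.
Apply L'Hôpital: lim (7 - 7*e^(-7*x - 21))/(2*x + 6), still 0/0.
After 2 applications of L'Hôpital's rule the quotient is (49*e^(-7*x - 21))/(2); substituting x = -3 gives 49/2.

49/2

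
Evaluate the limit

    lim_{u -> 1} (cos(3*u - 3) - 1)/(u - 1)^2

Direct substitution gives 0/0.
Apply L'Hôpital: lim (-3*sin(3*u - 3))/(2*u - 2), still 0/0.
After 2 applications of L'Hôpital's rule the quotient is (-9*cos(3*u - 3))/(2); substituting u = 1 gives -9/2.

-9/2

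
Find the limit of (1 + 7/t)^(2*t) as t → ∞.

e^(14)

Let L be the limit and take ln: ln L = lim (2t)·ln(1 + 7/t) = lim (2t)·(7/t + O(1/t²)) = 14.
Hence L = e^(14).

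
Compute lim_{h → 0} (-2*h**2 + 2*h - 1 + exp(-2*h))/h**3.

-4/3

Direct substitution gives 0/0.
Apply L'Hôpital: lim (-4*h + 2 - 2*e^(-2*h))/(3*h^2), still 0/0.
Apply L'Hôpital: lim (-4 + 4*e^(-2*h))/(6*h), still 0/0.
After 3 applications of L'Hôpital's rule the quotient is (-8*e^(-2*h))/(6); substituting h = 0 gives -4/3.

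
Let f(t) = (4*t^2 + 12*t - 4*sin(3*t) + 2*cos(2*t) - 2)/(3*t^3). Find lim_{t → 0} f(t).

Substitution gives 0/0 (the numerator vanishes to order 3).
Expand each term to order t^3: the coefficient of t^3 in -4·sin(3t) is 18 and in 2·cos(2t) is 0.
Lower-order terms cancel with the polynomial part, so the numerator is (18)·t^3 + o(t^3), and the limit is (18)/(3) = 6.

6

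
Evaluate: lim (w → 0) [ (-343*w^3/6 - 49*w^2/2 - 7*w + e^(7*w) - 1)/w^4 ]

Direct substitution gives 0/0.
Apply L'Hôpital: lim (-343*w^2/2 - 49*w + 7*e^(7*w) - 7)/(4*w^3), still 0/0.
Apply L'Hôpital: lim (-343*w + 49*e^(7*w) - 49)/(12*w^2), still 0/0.
Apply L'Hôpital: lim (343*e^(7*w) - 343)/(24*w), still 0/0.
After 4 applications of L'Hôpital's rule the quotient is (2401*e^(7*w))/(24); substituting w = 0 gives 2401/24.

2401/24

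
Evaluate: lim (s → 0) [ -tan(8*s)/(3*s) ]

-8/3

Substitution gives 0/0.
Since tan(u)/u → 1 as u → 0, tan(8s)/(8s) → 1 and the limit is 8/(-3) = -8/3.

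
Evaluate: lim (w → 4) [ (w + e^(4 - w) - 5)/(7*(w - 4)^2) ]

1/14

Direct substitution gives 0/0.
Apply L'Hôpital: lim (1 - e^(4 - w))/(14*w - 56), still 0/0.
After 2 applications of L'Hôpital's rule the quotient is (e^(4 - w))/(14); substituting w = 4 gives 1/14.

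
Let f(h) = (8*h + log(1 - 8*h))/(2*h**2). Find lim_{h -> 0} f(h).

-16

Direct substitution gives 0/0.
Apply L'Hôpital: lim (8 - 8/(1 - 8*h))/(4*h), still 0/0.
After 2 applications of L'Hôpital's rule the quotient is (-64/(1 - 8*h)^2)/(4); substituting h = 0 gives -16.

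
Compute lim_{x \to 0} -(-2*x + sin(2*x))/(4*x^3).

Direct substitution gives 0/0.
Apply L'Hôpital: lim (2*cos(2*x) - 2)/(-12*x^2), still 0/0.
Apply L'Hôpital: lim (-4*sin(2*x))/(-24*x), still 0/0.
After 3 applications of L'Hôpital's rule the quotient is (-8*cos(2*x))/(-24); substituting x = 0 gives 1/3.

1/3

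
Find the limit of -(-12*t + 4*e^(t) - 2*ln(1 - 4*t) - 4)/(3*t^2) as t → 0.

-6

Substitution gives 0/0 (the numerator vanishes to order 2).
Expand each term to order t^2: the coefficient of t^2 in 4·e^(t) is 2 and in -2·ln(1 - 4t) is 16.
Lower-order terms cancel with the polynomial part, so the numerator is (18)·t^2 + o(t^2), and the limit is (18)/(-3) = -6.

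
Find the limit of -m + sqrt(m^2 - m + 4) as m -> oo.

An ∞ − ∞ form. Rationalising with the conjugate, the difference becomes (-m + 4) / (√(m^2 - m + 4) + m).
For large m the denominator behaves like 2·m, so the quotient tends to -1/2 = -1/2.

-1/2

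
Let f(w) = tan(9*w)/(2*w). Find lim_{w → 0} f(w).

Substitution gives 0/0.
Since tan(u)/u → 1 as u → 0, tan(9w)/(9w) → 1 and the limit is 9/2.

9/2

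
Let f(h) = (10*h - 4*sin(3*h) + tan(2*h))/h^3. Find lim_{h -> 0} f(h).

62/3

Substitution gives 0/0; apply L'Hôpital's rule 3 times.
After differentiating numerator and denominator 3 times the quotient is (108*cos(3*h) + 48*tan(2*h)^4 + 64*tan(2*h)^2 + 16)/(6); at h = 0 this is 62/3.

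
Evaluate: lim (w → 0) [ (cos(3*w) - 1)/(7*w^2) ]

Direct substitution gives 0/0.
Apply L'Hôpital: lim (-3*sin(3*w))/(14*w), still 0/0.
After 2 applications of L'Hôpital's rule the quotient is (-9*cos(3*w))/(14); substituting w = 0 gives -9/14.

-9/14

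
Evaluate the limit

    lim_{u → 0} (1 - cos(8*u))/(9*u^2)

32/9

Substitution gives 0/0.
Use (1 − cos θ)/θ² → 1/2 with θ = 8u: the limit is 8²/(2·9) = 32/9.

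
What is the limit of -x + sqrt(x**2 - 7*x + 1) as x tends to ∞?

-7/2

An ∞ − ∞ form. Rationalising with the conjugate, the difference becomes (-7x + 1) / (√(x^2 - 7*x + 1) + x).
For large x the denominator behaves like 2·x, so the quotient tends to -7/2 = -7/2.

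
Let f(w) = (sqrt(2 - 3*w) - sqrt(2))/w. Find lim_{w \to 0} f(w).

A 0/0 form; rationalise with √(2 - 3w) + √2. This collapses the numerator to -3w, leaving -3/(√(2 - 3w) + √2) → -3/(2√2) = -3*√(2)/4.

-3*√(2)/4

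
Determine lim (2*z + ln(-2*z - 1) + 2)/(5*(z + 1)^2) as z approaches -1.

-2/5

Direct substitution gives 0/0.
Apply L'Hôpital: lim (2 - 2/(-2*z - 1))/(10*z + 10), still 0/0.
After 2 applications of L'Hôpital's rule the quotient is (-4/(-2*z - 1)^2)/(10); substituting z = -1 gives -2/5.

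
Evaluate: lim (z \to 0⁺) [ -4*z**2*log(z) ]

This is a 0·(−∞) form. Rewrite as -4·ln(z) / z^(−2) and apply L'Hôpital:
the derivative quotient is -4·(1/z) / (−2·z^(−3)) = (4/2)·z^2 → 0.

0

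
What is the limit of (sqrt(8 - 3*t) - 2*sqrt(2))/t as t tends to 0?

-3*√(2)/8

Substitution gives 0/0. Multiply numerator and denominator by the conjugate √(8 - 3t) + √8.
The numerator becomes (8 - 3t) − 8 = -3t, so the expression simplifies to -3/(√(8 - 3t) + √8).
Letting t → 0 gives -3/(2√8) = -3*√(2)/8.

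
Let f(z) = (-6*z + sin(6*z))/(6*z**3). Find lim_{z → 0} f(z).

Direct substitution gives 0/0.
Apply L'Hôpital: lim (6*cos(6*z) - 6)/(18*z^2), still 0/0.
Apply L'Hôpital: lim (-36*sin(6*z))/(36*z), still 0/0.
After 3 applications of L'Hôpital's rule the quotient is (-216*cos(6*z))/(36); substituting z = 0 gives -6.

-6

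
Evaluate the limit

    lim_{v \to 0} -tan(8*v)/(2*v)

Substitution gives 0/0.
Since tan(u)/u → 1 as u → 0, tan(8v)/(8v) → 1 and the limit is 8/(-2) = -4.

-4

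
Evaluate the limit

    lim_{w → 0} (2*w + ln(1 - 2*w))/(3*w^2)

-2/3

Direct substitution gives 0/0.
Apply L'Hôpital: lim (2 - 2/(1 - 2*w))/(6*w), still 0/0.
After 2 applications of L'Hôpital's rule the quotient is (-4/(1 - 2*w)^2)/(6); substituting w = 0 gives -2/3.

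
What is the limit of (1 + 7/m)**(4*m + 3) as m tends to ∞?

Write it as [(1 + 7/m)^m]^(4) · (1 + 7/m)^(3). The bracketed term tends to e^(7) and the second factor to 1, so the limit is e^(28).

e^(28)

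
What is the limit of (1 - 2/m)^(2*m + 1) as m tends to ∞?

e^(-4)

Write it as [(1 - 2/m)^m]^(2) · (1 - 2/m)^(1). The bracketed term tends to e^(-2) and the second factor to 1, so the limit is e^(-4).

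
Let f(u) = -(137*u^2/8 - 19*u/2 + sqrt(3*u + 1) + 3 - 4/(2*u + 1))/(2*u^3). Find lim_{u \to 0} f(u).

Substitution gives 0/0; apply L'Hôpital's rule 3 times.
After differentiating numerator and denominator 3 times the quotient is (81/(8*(3*u + 1)^(5/2)) + 192/(2*u + 1)^4)/(-12); at u = 0 this is -539/32.

-539/32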